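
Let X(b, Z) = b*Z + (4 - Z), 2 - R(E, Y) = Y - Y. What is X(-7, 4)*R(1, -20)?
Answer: -56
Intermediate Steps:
R(E, Y) = 2 (R(E, Y) = 2 - (Y - Y) = 2 - 1*0 = 2 + 0 = 2)
X(b, Z) = 4 - Z + Z*b (X(b, Z) = Z*b + (4 - Z) = 4 - Z + Z*b)
X(-7, 4)*R(1, -20) = (4 - 1*4 + 4*(-7))*2 = (4 - 4 - 28)*2 = -28*2 = -56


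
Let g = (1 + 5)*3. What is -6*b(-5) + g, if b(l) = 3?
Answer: 0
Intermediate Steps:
g = 18 (g = 6*3 = 18)
-6*b(-5) + g = -6*3 + 18 = -18 + 18 = 0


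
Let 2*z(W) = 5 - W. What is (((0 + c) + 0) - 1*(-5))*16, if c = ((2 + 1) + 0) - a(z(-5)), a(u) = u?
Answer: 48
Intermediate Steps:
z(W) = 5/2 - W/2 (z(W) = (5 - W)/2 = 5/2 - W/2)
c = -2 (c = ((2 + 1) + 0) - (5/2 - ½*(-5)) = (3 + 0) - (5/2 + 5/2) = 3 - 1*5 = 3 - 5 = -2)
(((0 + c) + 0) - 1*(-5))*16 = (((0 - 2) + 0) - 1*(-5))*16 = ((-2 + 0) + 5)*16 = (-2 + 5)*16 = 3*16 = 48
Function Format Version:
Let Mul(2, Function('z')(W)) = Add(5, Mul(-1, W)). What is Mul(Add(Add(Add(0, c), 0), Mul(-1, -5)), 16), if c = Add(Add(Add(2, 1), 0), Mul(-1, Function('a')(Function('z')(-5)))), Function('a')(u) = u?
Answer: 48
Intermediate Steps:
Function('z')(W) = Add(Rational(5, 2), Mul(Rational(-1, 2), W)) (Function('z')(W) = Mul(Rational(1, 2), Add(5, Mul(-1, W))) = Add(Rational(5, 2), Mul(Rational(-1, 2), W)))
c = -2 (c = Add(Add(Add(2, 1), 0), Mul(-1, Add(Rational(5, 2), Mul(Rational(-1, 2), -5)))) = Add(Add(3, 0), Mul(-1, Add(Rational(5, 2), Rational(5, 2)))) = Add(3, Mul(-1, 5)) = Add(3, -5) = -2)
Mul(Add(Add(Add(0, c), 0), Mul(-1, -5)), 16) = Mul(Add(Add(Add(0, -2), 0), Mul(-1, -5)), 16) = Mul(Add(Add(-2, 0), 5), 16) = Mul(Add(-2, 5), 16) = Mul(3, 16) = 48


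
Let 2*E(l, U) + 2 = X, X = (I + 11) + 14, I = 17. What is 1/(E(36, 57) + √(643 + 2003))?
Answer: -10/1123 + 21*√6/2246 ≈ 0.013998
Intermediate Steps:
X = 42 (X = (17 + 11) + 14 = 28 + 14 = 42)
E(l, U) = 20 (E(l, U) = -1 + (½)*42 = -1 + 21 = 20)
1/(E(36, 57) + √(643 + 2003)) = 1/(20 + √(643 + 2003)) = 1/(20 + √2646) = 1/(20 + 21*√6)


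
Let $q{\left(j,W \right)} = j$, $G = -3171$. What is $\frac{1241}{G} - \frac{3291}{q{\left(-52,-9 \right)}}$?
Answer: $\frac{10371229}{164892} \approx 62.897$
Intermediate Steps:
$\frac{1241}{G} - \frac{3291}{q{\left(-52,-9 \right)}} = \frac{1241}{-3171} - \frac{3291}{-52} = 1241 \left(- \frac{1}{3171}\right) - - \frac{3291}{52} = - \frac{1241}{3171} + \frac{3291}{52} = \frac{10371229}{164892}$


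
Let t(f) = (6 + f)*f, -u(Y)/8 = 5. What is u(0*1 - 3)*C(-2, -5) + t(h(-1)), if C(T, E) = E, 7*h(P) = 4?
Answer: 9984/49 ≈ 203.76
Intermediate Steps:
h(P) = 4/7 (h(P) = (⅐)*4 = 4/7)
u(Y) = -40 (u(Y) = -8*5 = -40)
t(f) = f*(6 + f)
u(0*1 - 3)*C(-2, -5) + t(h(-1)) = -40*(-5) + 4*(6 + 4/7)/7 = 200 + (4/7)*(46/7) = 200 + 184/49 = 9984/49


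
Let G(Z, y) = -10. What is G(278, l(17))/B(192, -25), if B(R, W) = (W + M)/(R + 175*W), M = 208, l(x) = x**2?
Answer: 41830/183 ≈ 228.58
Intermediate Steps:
B(R, W) = (208 + W)/(R + 175*W) (B(R, W) = (W + 208)/(R + 175*W) = (208 + W)/(R + 175*W))
G(278, l(17))/B(192, -25) = -10*(192 + 175*(-25))/(208 - 25) = -10/(183/(192 - 4375)) = -10/(183/(-4183)) = -10/((-1/4183*183)) = -10/(-183/4183) = -10*(-4183/183) = 41830/183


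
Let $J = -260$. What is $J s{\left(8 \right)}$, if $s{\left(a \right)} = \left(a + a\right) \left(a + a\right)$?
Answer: $-66560$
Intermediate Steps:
$s{\left(a \right)} = 4 a^{2}$ ($s{\left(a \right)} = 2 a 2 a = 4 a^{2}$)
$J s{\left(8 \right)} = - 260 \cdot 4 \cdot 8^{2} = - 260 \cdot 4 \cdot 64 = \left(-260\right) 256 = -66560$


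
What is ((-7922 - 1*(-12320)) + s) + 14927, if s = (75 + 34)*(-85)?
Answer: 10060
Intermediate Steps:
s = -9265 (s = 109*(-85) = -9265)
((-7922 - 1*(-12320)) + s) + 14927 = ((-7922 - 1*(-12320)) - 9265) + 14927 = ((-7922 + 12320) - 9265) + 14927 = (4398 - 9265) + 14927 = -4867 + 14927 = 10060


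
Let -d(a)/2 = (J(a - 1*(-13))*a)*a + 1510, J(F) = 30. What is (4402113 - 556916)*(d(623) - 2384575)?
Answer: -98726721115995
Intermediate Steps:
d(a) = -3020 - 60*a² (d(a) = -2*((30*a)*a + 1510) = -2*(30*a² + 1510) = -2*(1510 + 30*a²) = -3020 - 60*a²)
(4402113 - 556916)*(d(623) - 2384575) = (4402113 - 556916)*((-3020 - 60*623²) - 2384575) = 3845197*((-3020 - 60*388129) - 2384575) = 3845197*((-3020 - 23287740) - 2384575) = 3845197*(-23290760 - 2384575) = 3845197*(-25675335) = -98726721115995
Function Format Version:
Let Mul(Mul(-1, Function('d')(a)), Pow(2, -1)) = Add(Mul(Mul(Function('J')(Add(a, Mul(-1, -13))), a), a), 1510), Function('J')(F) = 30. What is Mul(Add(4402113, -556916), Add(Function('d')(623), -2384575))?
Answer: -98726721115995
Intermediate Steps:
Function('d')(a) = Add(-3020, Mul(-60, Pow(a, 2))) (Function('d')(a) = Mul(-2, Add(Mul(Mul(30, a), a), 1510)) = Mul(-2, Add(Mul(30, Pow(a, 2)), 1510)) = Mul(-2, Add(1510, Mul(30, Pow(a, 2)))) = Add(-3020, Mul(-60, Pow(a, 2))))
Mul(Add(4402113, -556916), Add(Function('d')(623), -2384575)) = Mul(Add(4402113, -556916), Add(Add(-3020, Mul(-60, Pow(623, 2))), -2384575)) = Mul(3845197, Add(Add(-3020, Mul(-60, 388129)), -2384575)) = Mul(3845197, Add(Add(-3020, -23287740), -2384575)) = Mul(3845197, Add(-23290760, -2384575)) = Mul(3845197, -25675335) = -98726721115995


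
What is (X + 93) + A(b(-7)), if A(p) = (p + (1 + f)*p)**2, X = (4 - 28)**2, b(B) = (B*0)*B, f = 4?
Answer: 669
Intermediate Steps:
b(B) = 0 (b(B) = 0*B = 0)
X = 576 (X = (-24)**2 = 576)
A(p) = 36*p**2 (A(p) = (p + (1 + 4)*p)**2 = (p + 5*p)**2 = (6*p)**2 = 36*p**2)
(X + 93) + A(b(-7)) = (576 + 93) + 36*0**2 = 669 + 36*0 = 669 + 0 = 669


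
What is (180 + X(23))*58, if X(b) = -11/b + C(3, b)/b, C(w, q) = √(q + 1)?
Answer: 239482/23 + 116*√6/23 ≈ 10425.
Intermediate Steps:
C(w, q) = √(1 + q)
X(b) = -11/b + √(1 + b)/b
(180 + X(23))*58 = (180 + (-11 + √(1 + 23))/23)*58 = (180 + (-11 + √24)/23)*58 = (180 + (-11 + 2*√6)/23)*58 = (180 + (-11/23 + 2*√6/23))*58 = (4129/23 + 2*√6/23)*58 = 239482/23 + 116*√6/23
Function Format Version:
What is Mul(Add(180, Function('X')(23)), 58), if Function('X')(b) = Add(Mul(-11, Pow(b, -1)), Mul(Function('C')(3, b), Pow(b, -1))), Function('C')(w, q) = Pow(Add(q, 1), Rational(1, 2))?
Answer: Add(Rational(239482, 23), Mul(Rational(116, 23), Pow(6, Rational(1, 2)))) ≈ 10425.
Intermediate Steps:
Function('C')(w, q) = Pow(Add(1, q), Rational(1, 2))
Function('X')(b) = Add(Mul(-11, Pow(b, -1)), Mul(Pow(b, -1), Pow(Add(1, b), Rational(1, 2)))) (Function('X')(b) = Add(Mul(-11, Pow(b, -1)), Mul(Pow(Add(1, b), Rational(1, 2)), Pow(b, -1))) = Add(Mul(-11, Pow(b, -1)), Mul(Pow(b, -1), Pow(Add(1, b), Rational(1, 2)))))
Mul(Add(180, Function('X')(23)), 58) = Mul(Add(180, Mul(Pow(23, -1), Add(-11, Pow(Add(1, 23), Rational(1, 2))))), 58) = Mul(Add(180, Mul(Rational(1, 23), Add(-11, Pow(24, Rational(1, 2))))), 58) = Mul(Add(180, Mul(Rational(1, 23), Add(-11, Mul(2, Pow(6, Rational(1, 2)))))), 58) = Mul(Add(180, Add(Rational(-11, 23), Mul(Rational(2, 23), Pow(6, Rational(1, 2))))), 58) = Mul(Add(Rational(4129, 23), Mul(Rational(2, 23), Pow(6, Rational(1, 2)))), 58) = Add(Rational(239482, 23), Mul(Rational(116, 23), Pow(6, Rational(1, 2))))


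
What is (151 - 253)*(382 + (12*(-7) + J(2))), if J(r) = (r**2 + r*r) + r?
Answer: -31416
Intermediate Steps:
J(r) = r + 2*r**2 (J(r) = (r**2 + r**2) + r = 2*r**2 + r = r + 2*r**2)
(151 - 253)*(382 + (12*(-7) + J(2))) = (151 - 253)*(382 + (12*(-7) + 2*(1 + 2*2))) = -102*(382 + (-84 + 2*(1 + 4))) = -102*(382 + (-84 + 2*5)) = -102*(382 + (-84 + 10)) = -102*(382 - 74) = -102*308 = -31416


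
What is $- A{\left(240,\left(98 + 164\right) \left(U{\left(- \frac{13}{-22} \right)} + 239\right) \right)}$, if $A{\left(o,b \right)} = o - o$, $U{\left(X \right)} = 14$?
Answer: $0$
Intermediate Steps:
$A{\left(o,b \right)} = 0$
$- A{\left(240,\left(98 + 164\right) \left(U{\left(- \frac{13}{-22} \right)} + 239\right) \right)} = \left(-1\right) 0 = 0$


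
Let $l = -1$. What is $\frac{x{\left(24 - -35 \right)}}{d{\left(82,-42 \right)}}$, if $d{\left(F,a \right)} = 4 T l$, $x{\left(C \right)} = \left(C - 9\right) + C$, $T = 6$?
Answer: $- \frac{109}{24} \approx -4.5417$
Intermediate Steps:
$x{\left(C \right)} = -9 + 2 C$ ($x{\left(C \right)} = \left(-9 + C\right) + C = -9 + 2 C$)
$d{\left(F,a \right)} = -24$ ($d{\left(F,a \right)} = 4 \cdot 6 \left(-1\right) = 24 \left(-1\right) = -24$)
$\frac{x{\left(24 - -35 \right)}}{d{\left(82,-42 \right)}} = \frac{-9 + 2 \left(24 - -35\right)}{-24} = \left(-9 + 2 \left(24 + 35\right)\right) \left(- \frac{1}{24}\right) = \left(-9 + 2 \cdot 59\right) \left(- \frac{1}{24}\right) = \left(-9 + 118\right) \left(- \frac{1}{24}\right) = 109 \left(- \frac{1}{24}\right) = - \frac{109}{24}$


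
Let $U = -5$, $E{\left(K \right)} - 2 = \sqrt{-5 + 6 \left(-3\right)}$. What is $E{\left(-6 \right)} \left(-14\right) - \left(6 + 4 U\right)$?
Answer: $-14 - 14 i \sqrt{23} \approx -14.0 - 67.142 i$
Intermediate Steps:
$E{\left(K \right)} = 2 + i \sqrt{23}$ ($E{\left(K \right)} = 2 + \sqrt{-5 + 6 \left(-3\right)} = 2 + \sqrt{-5 - 18} = 2 + \sqrt{-23} = 2 + i \sqrt{23}$)
$E{\left(-6 \right)} \left(-14\right) - \left(6 + 4 U\right) = \left(2 + i \sqrt{23}\right) \left(-14\right) - -14 = \left(-28 - 14 i \sqrt{23}\right) + \left(-6 + 20\right) = \left(-28 - 14 i \sqrt{23}\right) + 14 = -14 - 14 i \sqrt{23}$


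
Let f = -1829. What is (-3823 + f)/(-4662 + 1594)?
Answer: 1413/767 ≈ 1.8422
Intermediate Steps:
(-3823 + f)/(-4662 + 1594) = (-3823 - 1829)/(-4662 + 1594) = -5652/(-3068) = -5652*(-1/3068) = 1413/767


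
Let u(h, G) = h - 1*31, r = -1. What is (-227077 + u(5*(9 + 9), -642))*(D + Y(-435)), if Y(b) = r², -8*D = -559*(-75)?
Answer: 4757956753/4 ≈ 1.1895e+9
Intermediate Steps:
D = -41925/8 (D = -(-559)*(-75)/8 = -⅛*41925 = -41925/8 ≈ -5240.6)
u(h, G) = -31 + h (u(h, G) = h - 31 = -31 + h)
Y(b) = 1 (Y(b) = (-1)² = 1)
(-227077 + u(5*(9 + 9), -642))*(D + Y(-435)) = (-227077 + (-31 + 5*(9 + 9)))*(-41925/8 + 1) = (-227077 + (-31 + 5*18))*(-41917/8) = (-227077 + (-31 + 90))*(-41917/8) = (-227077 + 59)*(-41917/8) = -227018*(-41917/8) = 4757956753/4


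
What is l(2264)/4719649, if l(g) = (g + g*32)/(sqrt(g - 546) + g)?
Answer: 7688544/1099244438351 - 3396*sqrt(1718)/1099244438351 ≈ 6.8663e-6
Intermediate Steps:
l(g) = 33*g/(g + sqrt(-546 + g)) (l(g) = (g + 32*g)/(sqrt(-546 + g) + g) = (33*g)/(g + sqrt(-546 + g)) = 33*g/(g + sqrt(-546 + g)))
l(2264)/4719649 = (33*2264/(2264 + sqrt(-546 + 2264)))/4719649 = (33*2264/(2264 + sqrt(1718)))*(1/4719649) = (74712/(2264 + sqrt(1718)))*(1/4719649) = 6792/(429059*(2264 + sqrt(1718)))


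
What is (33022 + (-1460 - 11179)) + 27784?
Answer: 48167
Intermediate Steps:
(33022 + (-1460 - 11179)) + 27784 = (33022 - 12639) + 27784 = 20383 + 27784 = 48167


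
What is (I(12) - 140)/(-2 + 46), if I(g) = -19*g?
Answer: -92/11 ≈ -8.3636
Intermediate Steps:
(I(12) - 140)/(-2 + 46) = (-19*12 - 140)/(-2 + 46) = (-228 - 140)/44 = -368*1/44 = -92/11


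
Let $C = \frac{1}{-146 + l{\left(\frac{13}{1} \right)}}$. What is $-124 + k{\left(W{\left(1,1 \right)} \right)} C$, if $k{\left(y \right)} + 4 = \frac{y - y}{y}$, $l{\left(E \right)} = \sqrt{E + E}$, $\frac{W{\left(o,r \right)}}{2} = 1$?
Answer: $- \frac{1319688}{10645} + \frac{2 \sqrt{26}}{10645} \approx -123.97$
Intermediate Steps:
$W{\left(o,r \right)} = 2$ ($W{\left(o,r \right)} = 2 \cdot 1 = 2$)
$l{\left(E \right)} = \sqrt{2} \sqrt{E}$ ($l{\left(E \right)} = \sqrt{2 E} = \sqrt{2} \sqrt{E}$)
$k{\left(y \right)} = -4$ ($k{\left(y \right)} = -4 + \frac{y - y}{y} = -4 + \frac{0}{y} = -4 + 0 = -4$)
$C = \frac{1}{-146 + \sqrt{26}}$ ($C = \frac{1}{-146 + \sqrt{2} \sqrt{\frac{13}{1}}} = \frac{1}{-146 + \sqrt{2} \sqrt{13 \cdot 1}} = \frac{1}{-146 + \sqrt{2} \sqrt{13}} = \frac{1}{-146 + \sqrt{26}} \approx -0.0070972$)
$-124 + k{\left(W{\left(1,1 \right)} \right)} C = -124 - 4 \left(- \frac{73}{10645} - \frac{\sqrt{26}}{21290}\right) = -124 + \left(\frac{292}{10645} + \frac{2 \sqrt{26}}{10645}\right) = - \frac{1319688}{10645} + \frac{2 \sqrt{26}}{10645}$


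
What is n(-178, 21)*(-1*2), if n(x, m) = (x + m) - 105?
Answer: 524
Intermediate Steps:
n(x, m) = -105 + m + x (n(x, m) = (m + x) - 105 = -105 + m + x)
n(-178, 21)*(-1*2) = (-105 + 21 - 178)*(-1*2) = -262*(-2) = 524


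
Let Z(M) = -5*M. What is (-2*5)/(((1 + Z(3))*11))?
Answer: 5/77 ≈ 0.064935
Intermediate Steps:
(-2*5)/(((1 + Z(3))*11)) = (-2*5)/(((1 - 5*3)*11)) = -10*1/(11*(1 - 15)) = -10/((-14*11)) = -10/(-154) = -10*(-1/154) = 5/77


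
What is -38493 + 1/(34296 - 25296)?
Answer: -346436999/9000 ≈ -38493.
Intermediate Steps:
-38493 + 1/(34296 - 25296) = -38493 + 1/9000 = -346436999/9000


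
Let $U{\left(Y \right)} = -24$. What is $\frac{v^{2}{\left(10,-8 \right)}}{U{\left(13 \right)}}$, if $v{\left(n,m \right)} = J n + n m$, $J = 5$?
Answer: $- \frac{75}{2} \approx -37.5$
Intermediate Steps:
$v{\left(n,m \right)} = 5 n + m n$ ($v{\left(n,m \right)} = 5 n + n m = 5 n + m n$)
$\frac{v^{2}{\left(10,-8 \right)}}{U{\left(13 \right)}} = \frac{\left(10 \left(5 - 8\right)\right)^{2}}{-24} = \left(10 \left(-3\right)\right)^{2} \left(- \frac{1}{24}\right) = \left(-30\right)^{2} \left(- \frac{1}{24}\right) = 900 \left(- \frac{1}{24}\right) = - \frac{75}{2}$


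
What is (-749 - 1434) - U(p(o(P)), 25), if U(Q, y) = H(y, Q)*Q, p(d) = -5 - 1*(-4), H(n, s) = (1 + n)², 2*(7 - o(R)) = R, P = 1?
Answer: -1507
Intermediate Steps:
o(R) = 7 - R/2
p(d) = -1 (p(d) = -5 + 4 = -1)
U(Q, y) = Q*(1 + y)² (U(Q, y) = (1 + y)²*Q = Q*(1 + y)²)
(-749 - 1434) - U(p(o(P)), 25) = (-749 - 1434) - (-1)*(1 + 25)² = -2183 - (-1)*26² = -2183 - (-1)*676 = -2183 - 1*(-676) = -2183 + 676 = -1507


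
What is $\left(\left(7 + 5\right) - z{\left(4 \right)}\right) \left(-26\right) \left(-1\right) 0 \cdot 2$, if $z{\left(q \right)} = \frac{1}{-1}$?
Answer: $0$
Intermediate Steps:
$z{\left(q \right)} = -1$
$\left(\left(7 + 5\right) - z{\left(4 \right)}\right) \left(-26\right) \left(-1\right) 0 \cdot 2 = \left(\left(7 + 5\right) - -1\right) \left(-26\right) \left(-1\right) 0 \cdot 2 = \left(12 + 1\right) \left(-26\right) 0 \cdot 2 = 13 \left(-26\right) 0 = \left(-338\right) 0 = 0$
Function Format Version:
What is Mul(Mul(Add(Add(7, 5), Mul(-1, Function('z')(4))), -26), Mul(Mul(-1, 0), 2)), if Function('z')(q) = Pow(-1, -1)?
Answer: 0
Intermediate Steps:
Function('z')(q) = -1
Mul(Mul(Add(Add(7, 5), Mul(-1, Function('z')(4))), -26), Mul(Mul(-1, 0), 2)) = Mul(Mul(Add(Add(7, 5), Mul(-1, -1)), -26), Mul(Mul(-1, 0), 2)) = Mul(Mul(Add(12, 1), -26), Mul(0, 2)) = Mul(Mul(13, -26), 0) = Mul(-338, 0) = 0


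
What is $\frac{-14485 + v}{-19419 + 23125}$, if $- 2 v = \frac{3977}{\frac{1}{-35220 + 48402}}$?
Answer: $- \frac{13113446}{1853} \approx -7076.9$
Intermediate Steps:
$v = -26212407$ ($v = - \frac{3977 \frac{1}{\frac{1}{-35220 + 48402}}}{2} = - \frac{3977 \frac{1}{\frac{1}{13182}}}{2} = - \frac{3977 \cdot 13182}{2} = \left(- \frac{1}{2}\right) 52424814 = -26212407$)
$\frac{-14485 + v}{-19419 + 23125} = \frac{-14485 - 26212407}{-19419 + 23125} = - \frac{26226892}{3706} = \left(-26226892\right) \frac{1}{3706} = - \frac{13113446}{1853}$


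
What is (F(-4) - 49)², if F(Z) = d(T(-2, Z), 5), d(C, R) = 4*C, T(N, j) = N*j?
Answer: 289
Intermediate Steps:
F(Z) = -8*Z (F(Z) = 4*(-2*Z) = -8*Z)
(F(-4) - 49)² = (-8*(-4) - 49)² = (32 - 49)² = (-17)² = 289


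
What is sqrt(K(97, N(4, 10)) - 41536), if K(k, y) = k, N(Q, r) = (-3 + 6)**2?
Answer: I*sqrt(41439) ≈ 203.57*I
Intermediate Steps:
N(Q, r) = 9 (N(Q, r) = 3**2 = 9)
sqrt(K(97, N(4, 10)) - 41536) = sqrt(97 - 41536) = sqrt(-41439) = I*sqrt(41439)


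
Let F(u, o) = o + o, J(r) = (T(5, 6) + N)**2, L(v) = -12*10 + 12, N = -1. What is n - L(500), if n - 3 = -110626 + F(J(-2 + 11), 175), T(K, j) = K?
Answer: -110165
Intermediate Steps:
L(v) = -108 (L(v) = -120 + 12 = -108)
J(r) = 16 (J(r) = (5 - 1)**2 = 4**2 = 16)
F(u, o) = 2*o
n = -110273 (n = 3 + (-110626 + 2*175) = 3 + (-110626 + 350) = 3 - 110276 = -110273)
n - L(500) = -110273 - 1*(-108) = -110273 + 108 = -110165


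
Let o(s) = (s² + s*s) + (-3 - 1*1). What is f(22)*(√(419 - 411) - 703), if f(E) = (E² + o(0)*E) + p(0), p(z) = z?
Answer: -278388 + 792*√2 ≈ -2.7727e+5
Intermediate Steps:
o(s) = -4 + 2*s² (o(s) = (s² + s²) + (-3 - 1) = 2*s² - 4 = -4 + 2*s²)
f(E) = E² - 4*E (f(E) = (E² + (-4 + 2*0²)*E) + 0 = (E² + (-4 + 2*0)*E) + 0 = (E² + (-4 + 0)*E) + 0 = (E² - 4*E) + 0 = E² - 4*E)
f(22)*(√(419 - 411) - 703) = (22*(-4 + 22))*(√(419 - 411) - 703) = (22*18)*(√8 - 703) = 396*(2*√2 - 703) = 396*(-703 + 2*√2) = -278388 + 792*√2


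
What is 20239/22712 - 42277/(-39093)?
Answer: 1751398451/887880216 ≈ 1.9726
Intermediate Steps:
20239/22712 - 42277/(-39093) = 20239*(1/22712) - 42277*(-1/39093) = 20239/22712 + 42277/39093 = 1751398451/887880216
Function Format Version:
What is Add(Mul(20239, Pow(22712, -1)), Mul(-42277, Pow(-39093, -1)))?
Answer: Rational(1751398451, 887880216) ≈ 1.9726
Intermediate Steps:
Add(Mul(20239, Pow(22712, -1)), Mul(-42277, Pow(-39093, -1))) = Add(Mul(20239, Rational(1, 22712)), Mul(-42277, Rational(-1, 39093))) = Add(Rational(20239, 22712), Rational(42277, 39093)) = Rational(1751398451, 887880216)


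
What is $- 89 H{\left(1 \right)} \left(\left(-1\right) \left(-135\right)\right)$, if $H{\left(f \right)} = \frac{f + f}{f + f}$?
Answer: $-12015$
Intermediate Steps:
$H{\left(f \right)} = 1$ ($H{\left(f \right)} = \frac{2 f}{2 f} = 2 f \frac{1}{2 f} = 1$)
$- 89 H{\left(1 \right)} \left(\left(-1\right) \left(-135\right)\right) = \left(-89\right) 1 \left(\left(-1\right) \left(-135\right)\right) = \left(-89\right) 135 = -12015$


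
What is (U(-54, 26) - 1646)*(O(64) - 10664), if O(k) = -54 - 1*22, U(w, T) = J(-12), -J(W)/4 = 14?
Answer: 18279480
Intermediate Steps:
J(W) = -56 (J(W) = -4*14 = -56)
U(w, T) = -56
O(k) = -76 (O(k) = -54 - 22 = -76)
(U(-54, 26) - 1646)*(O(64) - 10664) = (-56 - 1646)*(-76 - 10664) = -1702*(-10740) = 18279480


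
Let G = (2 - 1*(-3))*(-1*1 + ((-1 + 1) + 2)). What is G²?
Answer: 25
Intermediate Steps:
G = 5 (G = (2 + 3)*(-1 + (0 + 2)) = 5*(-1 + 2) = 5*1 = 5)
G² = 5² = 25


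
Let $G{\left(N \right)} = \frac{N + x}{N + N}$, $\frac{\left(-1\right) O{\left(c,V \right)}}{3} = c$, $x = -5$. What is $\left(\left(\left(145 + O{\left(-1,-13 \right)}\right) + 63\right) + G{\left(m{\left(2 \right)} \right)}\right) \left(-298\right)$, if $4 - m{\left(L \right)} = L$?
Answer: $- \frac{125309}{2} \approx -62655.0$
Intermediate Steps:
$O{\left(c,V \right)} = - 3 c$
$m{\left(L \right)} = 4 - L$
$G{\left(N \right)} = \frac{-5 + N}{2 N}$ ($G{\left(N \right)} = \frac{N - 5}{N + N} = \frac{-5 + N}{2 N}$)
$\left(\left(\left(145 + O{\left(-1,-13 \right)}\right) + 63\right) + G{\left(m{\left(2 \right)} \right)}\right) \left(-298\right) = \left(\left(\left(145 - -3\right) + 63\right) + \frac{-5 + \left(4 - 2\right)}{2 \left(4 - 2\right)}\right) \left(-298\right) = \left(\left(\left(145 + 3\right) + 63\right) + \frac{-5 + \left(4 - 2\right)}{2 \left(4 - 2\right)}\right) \left(-298\right) = \left(\left(148 + 63\right) + \frac{-5 + 2}{2 \cdot 2}\right) \left(-298\right) = \left(211 + \frac{1}{2} \cdot \frac{1}{2} \left(-3\right)\right) \left(-298\right) = \left(211 - \frac{3}{4}\right) \left(-298\right) = \frac{841}{4} \left(-298\right) = - \frac{125309}{2}$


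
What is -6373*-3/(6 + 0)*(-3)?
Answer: -19119/2 ≈ -9559.5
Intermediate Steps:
-6373*-3/(6 + 0)*(-3) = -6373*-3/6*(-3) = -6373*(⅙)*(-3)*(-3) = -(-6373)*(-3)/2 = -6373*3/2 = -19119/2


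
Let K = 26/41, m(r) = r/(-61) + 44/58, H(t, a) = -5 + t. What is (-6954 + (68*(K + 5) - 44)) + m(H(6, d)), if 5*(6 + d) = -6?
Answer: -479716657/72529 ≈ -6614.1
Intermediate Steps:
d = -36/5 (d = -6 + (1/5)*(-6) = -6 - 6/5 = -36/5 ≈ -7.2000)
m(r) = 22/29 - r/61 (m(r) = r*(-1/61) + 44*(1/58) = -r/61 + 22/29 = 22/29 - r/61)
K = 26/41 (K = 26*(1/41) = 26/41 ≈ 0.63415)
(-6954 + (68*(K + 5) - 44)) + m(H(6, d)) = (-6954 + (68*(26/41 + 5) - 44)) + (22/29 - (-5 + 6)/61) = (-6954 + (68*(231/41) - 44)) + (22/29 - 1/61*1) = (-6954 + (15708/41 - 44)) + (22/29 - 1/61) = (-6954 + 13904/41) + 1313/1769 = -271210/41 + 1313/1769 = -479716657/72529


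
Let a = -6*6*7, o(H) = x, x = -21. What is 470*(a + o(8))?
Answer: -128310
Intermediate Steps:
o(H) = -21
a = -252 (a = -36*7 = -252)
470*(a + o(8)) = 470*(-252 - 21) = 470*(-273) = -128310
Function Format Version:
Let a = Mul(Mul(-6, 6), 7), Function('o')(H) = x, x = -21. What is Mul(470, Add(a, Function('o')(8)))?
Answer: -128310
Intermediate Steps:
Function('o')(H) = -21
a = -252 (a = Mul(-36, 7) = -252)
Mul(470, Add(a, Function('o')(8))) = Mul(470, Add(-252, -21)) = Mul(470, -273) = -128310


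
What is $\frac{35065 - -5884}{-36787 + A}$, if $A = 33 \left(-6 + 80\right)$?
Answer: $- \frac{40949}{34345} \approx -1.1923$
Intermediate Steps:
$A = 2442$ ($A = 33 \cdot 74 = 2442$)
$\frac{35065 - -5884}{-36787 + A} = \frac{35065 - -5884}{-36787 + 2442} = \frac{35065 + \left(-8303 + 14187\right)}{-34345} = \left(35065 + 5884\right) \left(- \frac{1}{34345}\right) = 40949 \left(- \frac{1}{34345}\right) = - \frac{40949}{34345}$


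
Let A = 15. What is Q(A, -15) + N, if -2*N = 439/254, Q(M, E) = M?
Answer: 7181/508 ≈ 14.136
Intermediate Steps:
N = -439/508 (N = -439/(2*254) = -½*439/254 = -439/508 ≈ -0.86417)
Q(A, -15) + N = 15 - 439/508 = 7181/508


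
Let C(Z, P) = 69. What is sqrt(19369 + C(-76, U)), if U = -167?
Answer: sqrt(19438) ≈ 139.42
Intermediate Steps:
sqrt(19369 + C(-76, U)) = sqrt(19369 + 69) = sqrt(19438)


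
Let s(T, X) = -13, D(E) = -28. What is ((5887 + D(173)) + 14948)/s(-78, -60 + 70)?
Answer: -20807/13 ≈ -1600.5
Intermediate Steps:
((5887 + D(173)) + 14948)/s(-78, -60 + 70) = ((5887 - 28) + 14948)/(-13) = (5859 + 14948)*(-1/13) = 20807*(-1/13) = -20807/13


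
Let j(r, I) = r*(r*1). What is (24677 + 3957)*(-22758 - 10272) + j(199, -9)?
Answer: -945741419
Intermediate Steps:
j(r, I) = r**2 (j(r, I) = r*r = r**2)
(24677 + 3957)*(-22758 - 10272) + j(199, -9) = (24677 + 3957)*(-22758 - 10272) + 199**2 = 28634*(-33030) + 39601 = -945781020 + 39601 = -945741419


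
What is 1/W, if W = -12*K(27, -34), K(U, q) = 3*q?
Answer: 1/1224 ≈ 0.00081699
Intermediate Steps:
W = 1224 (W = -36*(-34) = -12*(-102) = 1224)
1/W = 1/1224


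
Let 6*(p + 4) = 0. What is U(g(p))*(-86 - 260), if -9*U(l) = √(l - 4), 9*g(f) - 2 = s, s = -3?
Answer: 346*I*√37/27 ≈ 77.949*I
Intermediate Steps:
p = -4 (p = -4 + (⅙)*0 = -4 + 0 = -4)
g(f) = -⅑ (g(f) = 2/9 + (⅑)*(-3) = 2/9 - ⅓ = -⅑)
U(l) = -√(-4 + l)/9 (U(l) = -√(l - 4)/9 = -√(-4 + l)/9)
U(g(p))*(-86 - 260) = (-√(-4 - ⅑)/9)*(-86 - 260) = -I*√37/27*(-346) = 346*I*√37/27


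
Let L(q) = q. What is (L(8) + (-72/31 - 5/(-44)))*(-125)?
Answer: -987375/1364 ≈ -723.88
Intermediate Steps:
(L(8) + (-72/31 - 5/(-44)))*(-125) = (8 + (-72/31 - 5/(-44)))*(-125) = (8 + (-72*1/31 - 5*(-1/44)))*(-125) = (8 + (-72/31 + 5/44))*(-125) = (8 - 3013/1364)*(-125) = (7899/1364)*(-125) = -987375/1364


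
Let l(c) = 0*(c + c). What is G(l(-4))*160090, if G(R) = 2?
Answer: 320180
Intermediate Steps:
l(c) = 0 (l(c) = 0*(2*c) = 0)
G(l(-4))*160090 = 2*160090 = 320180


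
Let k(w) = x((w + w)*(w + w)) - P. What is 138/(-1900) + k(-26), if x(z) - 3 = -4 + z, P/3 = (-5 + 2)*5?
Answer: 2610531/950 ≈ 2747.9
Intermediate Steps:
P = -45 (P = 3*((-5 + 2)*5) = 3*(-3*5) = 3*(-15) = -45)
x(z) = -1 + z (x(z) = 3 + (-4 + z) = -1 + z)
k(w) = 44 + 4*w² (k(w) = (-1 + (w + w)*(w + w)) - 1*(-45) = (-1 + (2*w)*(2*w)) + 45 = (-1 + 4*w²) + 45 = 44 + 4*w²)
138/(-1900) + k(-26) = 138/(-1900) + (44 + 4*(-26)²) = 138*(-1/1900) + (44 + 4*676) = -69/950 + (44 + 2704) = -69/950 + 2748 = 2610531/950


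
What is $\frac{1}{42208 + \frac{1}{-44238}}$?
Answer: $\frac{44238}{1867197503} \approx 2.3692 \cdot 10^{-5}$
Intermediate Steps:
$\frac{1}{42208 + \frac{1}{-44238}} = \frac{1}{42208 - \frac{1}{44238}} = \frac{1}{\frac{1867197503}{44238}} = \frac{44238}{1867197503}$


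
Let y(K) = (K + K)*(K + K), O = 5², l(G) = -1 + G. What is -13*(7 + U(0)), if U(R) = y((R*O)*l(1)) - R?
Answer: -91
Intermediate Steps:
O = 25
y(K) = 4*K² (y(K) = (2*K)*(2*K) = 4*K²)
U(R) = -R (U(R) = 4*((R*25)*(-1 + 1))² - R = 4*((25*R)*0)² - R = 4*0² - R = 4*0 - R = 0 - R = -R)
-13*(7 + U(0)) = -13*(7 - 1*0) = -13*(7 + 0) = -13*7 = -91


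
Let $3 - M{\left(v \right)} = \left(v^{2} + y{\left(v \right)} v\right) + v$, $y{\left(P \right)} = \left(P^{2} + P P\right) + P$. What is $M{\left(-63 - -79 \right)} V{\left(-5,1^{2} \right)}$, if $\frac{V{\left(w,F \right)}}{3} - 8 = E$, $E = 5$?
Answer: $-339963$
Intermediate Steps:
$V{\left(w,F \right)} = 39$ ($V{\left(w,F \right)} = 24 + 3 \cdot 5 = 24 + 15 = 39$)
$y{\left(P \right)} = P + 2 P^{2}$ ($y{\left(P \right)} = \left(P^{2} + P^{2}\right) + P = 2 P^{2} + P = P + 2 P^{2}$)
$M{\left(v \right)} = 3 - v - v^{2} - v^{2} \left(1 + 2 v\right)$ ($M{\left(v \right)} = 3 - \left(\left(v^{2} + v \left(1 + 2 v\right) v\right) + v\right) = 3 - \left(\left(v^{2} + v^{2} \left(1 + 2 v\right)\right) + v\right) = 3 - \left(v + v^{2} + v^{2} \left(1 + 2 v\right)\right) = 3 - v - v^{2} - v^{2} \left(1 + 2 v\right)$)
$M{\left(-63 - -79 \right)} V{\left(-5,1^{2} \right)} = \left(3 - \left(-63 - -79\right) - 2 \left(-63 - -79\right)^{2} - 2 \left(-63 - -79\right)^{3}\right) 39 = \left(3 - \left(-63 + 79\right) - 2 \left(-63 + 79\right)^{2} - 2 \left(-63 + 79\right)^{3}\right) 39 = \left(3 - 16 - 2 \cdot 16^{2} - 2 \cdot 16^{3}\right) 39 = \left(3 - 16 - 512 - 8192\right) 39 = \left(-8717\right) 39 = -339963$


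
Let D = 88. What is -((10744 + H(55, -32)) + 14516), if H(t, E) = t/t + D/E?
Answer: -101033/4 ≈ -25258.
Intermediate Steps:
H(t, E) = 1 + 88/E (H(t, E) = t/t + 88/E = 1 + 88/E)
-((10744 + H(55, -32)) + 14516) = -((10744 + (88 - 32)/(-32)) + 14516) = -((10744 - 1/32*56) + 14516) = -((10744 - 7/4) + 14516) = -(42969/4 + 14516) = -1*101033/4 = -101033/4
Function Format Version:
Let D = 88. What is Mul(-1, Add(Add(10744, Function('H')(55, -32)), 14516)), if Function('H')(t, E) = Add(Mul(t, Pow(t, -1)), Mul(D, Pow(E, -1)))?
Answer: Rational(-101033, 4) ≈ -25258.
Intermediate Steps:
Function('H')(t, E) = Add(1, Mul(88, Pow(E, -1))) (Function('H')(t, E) = Add(Mul(t, Pow(t, -1)), Mul(88, Pow(E, -1))) = Add(1, Mul(88, Pow(E, -1))))
Mul(-1, Add(Add(10744, Function('H')(55, -32)), 14516)) = Mul(-1, Add(Add(10744, Mul(Pow(-32, -1), Add(88, -32))), 14516)) = Mul(-1, Add(Add(10744, Mul(Rational(-1, 32), 56)), 14516)) = Mul(-1, Add(Add(10744, Rational(-7, 4)), 14516)) = Mul(-1, Add(Rational(42969, 4), 14516)) = Mul(-1, Rational(101033, 4)) = Rational(-101033, 4)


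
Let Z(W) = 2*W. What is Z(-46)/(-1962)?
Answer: 46/981 ≈ 0.046891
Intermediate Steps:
Z(-46)/(-1962) = (2*(-46))/(-1962) = -92*(-1/1962) = 46/981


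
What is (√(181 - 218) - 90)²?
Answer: (90 - I*√37)² ≈ 8063.0 - 1094.9*I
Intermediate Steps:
(√(181 - 218) - 90)² = (√(-37) - 90)² = (I*√37 - 90)² = (-90 + I*√37)²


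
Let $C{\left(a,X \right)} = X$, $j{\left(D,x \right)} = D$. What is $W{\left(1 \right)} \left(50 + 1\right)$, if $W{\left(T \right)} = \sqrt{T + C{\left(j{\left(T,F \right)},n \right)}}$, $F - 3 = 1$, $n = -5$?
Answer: $102 i \approx 102.0 i$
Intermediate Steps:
$F = 4$ ($F = 3 + 1 = 4$)
$W{\left(T \right)} = \sqrt{-5 + T}$ ($W{\left(T \right)} = \sqrt{T - 5} = \sqrt{-5 + T}$)
$W{\left(1 \right)} \left(50 + 1\right) = \sqrt{-5 + 1} \left(50 + 1\right) = \sqrt{-4} \cdot 51 = 2 i 51 = 102 i$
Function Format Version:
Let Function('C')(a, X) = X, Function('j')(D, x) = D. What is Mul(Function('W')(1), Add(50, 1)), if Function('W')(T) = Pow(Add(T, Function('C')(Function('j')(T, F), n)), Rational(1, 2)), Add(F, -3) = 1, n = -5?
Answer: Mul(102, I) ≈ Mul(102.00, I)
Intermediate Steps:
F = 4 (F = Add(3, 1) = 4)
Function('W')(T) = Pow(Add(-5, T), Rational(1, 2)) (Function('W')(T) = Pow(Add(T, -5), Rational(1, 2)) = Pow(Add(-5, T), Rational(1, 2)))
Mul(Function('W')(1), Add(50, 1)) = Mul(Pow(Add(-5, 1), Rational(1, 2)), Add(50, 1)) = Mul(Pow(-4, Rational(1, 2)), 51) = Mul(Mul(2, I), 51) = Mul(102, I)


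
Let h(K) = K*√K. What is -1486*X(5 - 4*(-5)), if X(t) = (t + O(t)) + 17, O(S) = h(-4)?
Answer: -62412 + 11888*I ≈ -62412.0 + 11888.0*I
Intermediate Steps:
h(K) = K^(3/2)
O(S) = -8*I (O(S) = (-4)^(3/2) = -8*I)
X(t) = 17 + t - 8*I (X(t) = (t - 8*I) + 17 = 17 + t - 8*I)
-1486*X(5 - 4*(-5)) = -1486*(17 + (5 - 4*(-5)) - 8*I) = -1486*(17 + (5 + 20) - 8*I) = -1486*(17 + 25 - 8*I) = -1486*(42 - 8*I) = -62412 + 11888*I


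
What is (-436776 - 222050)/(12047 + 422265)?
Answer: -329413/217156 ≈ -1.5169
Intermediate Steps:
(-436776 - 222050)/(12047 + 422265) = -658826/434312 = -658826*1/434312 = -329413/217156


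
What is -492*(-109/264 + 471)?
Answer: -5093635/22 ≈ -2.3153e+5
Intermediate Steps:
-492*(-109/264 + 471) = -492*124235/264 = -5093635/22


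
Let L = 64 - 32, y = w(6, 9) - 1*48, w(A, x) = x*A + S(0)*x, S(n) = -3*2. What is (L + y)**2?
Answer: 256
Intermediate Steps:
S(n) = -6
w(A, x) = -6*x + A*x (w(A, x) = x*A - 6*x = A*x - 6*x = -6*x + A*x)
y = -48 (y = 9*(-6 + 6) - 1*48 = 9*0 - 48 = 0 - 48 = -48)
L = 32
(L + y)**2 = (32 - 48)**2 = (-16)**2 = 256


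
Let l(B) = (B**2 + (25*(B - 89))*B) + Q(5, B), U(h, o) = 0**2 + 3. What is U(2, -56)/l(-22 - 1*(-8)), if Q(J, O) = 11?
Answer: 3/36257 ≈ 8.2743e-5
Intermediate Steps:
U(h, o) = 3 (U(h, o) = 0 + 3 = 3)
l(B) = 11 + B**2 + B*(-2225 + 25*B) (l(B) = (B**2 + (25*(B - 89))*B) + 11 = (B**2 + (25*(-89 + B))*B) + 11 = (B**2 + (-2225 + 25*B)*B) + 11 = (B**2 + B*(-2225 + 25*B)) + 11 = 11 + B**2 + B*(-2225 + 25*B))
U(2, -56)/l(-22 - 1*(-8)) = 3/(11 - 2225*(-22 - 1*(-8)) + 26*(-22 - 1*(-8))**2) = 3/(11 - 2225*(-22 + 8) + 26*(-22 + 8)**2) = 3/(11 - 2225*(-14) + 26*(-14)**2) = 3/(11 + 31150 + 26*196) = 3/(11 + 31150 + 5096) = 3/36257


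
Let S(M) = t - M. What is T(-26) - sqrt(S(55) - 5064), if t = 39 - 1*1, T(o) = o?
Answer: -26 - I*sqrt(5081) ≈ -26.0 - 71.281*I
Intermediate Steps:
t = 38 (t = 39 - 1 = 38)
S(M) = 38 - M
T(-26) - sqrt(S(55) - 5064) = -26 - sqrt((38 - 1*55) - 5064) = -26 - sqrt((38 - 55) - 5064) = -26 - sqrt(-17 - 5064) = -26 - sqrt(-5081) = -26 - I*sqrt(5081)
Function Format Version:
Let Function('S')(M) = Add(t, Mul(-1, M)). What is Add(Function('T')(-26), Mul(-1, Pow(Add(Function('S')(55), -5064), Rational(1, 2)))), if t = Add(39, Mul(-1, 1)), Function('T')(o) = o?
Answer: Add(-26, Mul(-1, I, Pow(5081, Rational(1, 2)))) ≈ Add(-26.000, Mul(-71.281, I))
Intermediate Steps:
t = 38 (t = Add(39, -1) = 38)
Function('S')(M) = Add(38, Mul(-1, M))
Add(Function('T')(-26), Mul(-1, Pow(Add(Function('S')(55), -5064), Rational(1, 2)))) = Add(-26, Mul(-1, Pow(Add(Add(38, Mul(-1, 55)), -5064), Rational(1, 2)))) = Add(-26, Mul(-1, Pow(Add(Add(38, -55), -5064), Rational(1, 2)))) = Add(-26, Mul(-1, Pow(Add(-17, -5064), Rational(1, 2)))) = Add(-26, Mul(-1, Pow(-5081, Rational(1, 2)))) = Add(-26, Mul(-1, Mul(I, Pow(5081, Rational(1, 2))))) = Add(-26, Mul(-1, I, Pow(5081, Rational(1, 2))))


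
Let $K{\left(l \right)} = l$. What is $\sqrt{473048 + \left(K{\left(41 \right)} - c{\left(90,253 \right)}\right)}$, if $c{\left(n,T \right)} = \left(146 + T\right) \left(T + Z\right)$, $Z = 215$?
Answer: $\sqrt{286357} \approx 535.12$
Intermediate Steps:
$c{\left(n,T \right)} = \left(146 + T\right) \left(215 + T\right)$ ($c{\left(n,T \right)} = \left(146 + T\right) \left(T + 215\right) = \left(146 + T\right) \left(215 + T\right)$)
$\sqrt{473048 + \left(K{\left(41 \right)} - c{\left(90,253 \right)}\right)} = \sqrt{473048 - \left(95358 + 91333\right)} = \sqrt{473048 + \left(41 - \left(31390 + 64009 + 91333\right)\right)} = \sqrt{473048 + \left(41 - 186732\right)} = \sqrt{473048 - 186691} = \sqrt{286357}$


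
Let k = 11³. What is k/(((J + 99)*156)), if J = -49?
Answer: 1331/7800 ≈ 0.17064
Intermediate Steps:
k = 1331
k/(((J + 99)*156)) = 1331/(((-49 + 99)*156)) = 1331/((50*156)) = 1331/7800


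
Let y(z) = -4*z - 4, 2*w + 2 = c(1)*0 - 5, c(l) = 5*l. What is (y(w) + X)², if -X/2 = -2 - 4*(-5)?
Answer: 676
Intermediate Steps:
w = -7/2 (w = -1 + ((5*1)*0 - 5)/2 = -1 + (5*0 - 5)/2 = -1 + (0 - 5)/2 = -1 + (½)*(-5) = -1 - 5/2 = -7/2 ≈ -3.5000)
y(z) = -4 - 4*z
X = -36 (X = -2*(-2 - 4*(-5)) = -2*(-2 + 20) = -2*18 = -36)
(y(w) + X)² = ((-4 - 4*(-7/2)) - 36)² = ((-4 + 14) - 36)² = (10 - 36)² = (-26)² = 676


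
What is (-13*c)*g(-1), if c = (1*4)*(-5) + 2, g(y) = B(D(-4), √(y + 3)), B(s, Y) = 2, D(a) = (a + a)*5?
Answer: 468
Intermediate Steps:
D(a) = 10*a (D(a) = (2*a)*5 = 10*a)
g(y) = 2
c = -18 (c = 4*(-5) + 2 = -20 + 2 = -18)
(-13*c)*g(-1) = -13*(-18)*2 = 234*2 = 468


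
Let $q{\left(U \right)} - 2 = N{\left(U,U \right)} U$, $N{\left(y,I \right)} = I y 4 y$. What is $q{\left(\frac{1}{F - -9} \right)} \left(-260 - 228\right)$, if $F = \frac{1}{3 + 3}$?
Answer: $- \frac{8933539792}{9150625} \approx -976.28$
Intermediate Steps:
$F = \frac{1}{6} \approx 0.16667$
$N{\left(y,I \right)} = 4 I y^{2}$ ($N{\left(y,I \right)} = 4 I y y = 4 I y^{2}$)
$q{\left(U \right)} = 2 + 4 U^{4}$ ($q{\left(U \right)} = 2 + 4 U U^{2} U = 2 + 4 U^{3} U = 2 + 4 U^{4}$)
$q{\left(\frac{1}{F - -9} \right)} \left(-260 - 228\right) = \left(2 + 4 \left(\frac{1}{\frac{1}{6} - -9}\right)^{4}\right) \left(-260 - 228\right) = \left(2 + 4 \left(\frac{1}{\frac{1}{6} + 9}\right)^{4}\right) \left(-488\right) = \left(2 + 4 \left(\frac{1}{\frac{55}{6}}\right)^{4}\right) \left(-488\right) = \left(2 + 4 \left(\frac{6}{55}\right)^{4}\right) \left(-488\right) = \left(2 + 4 \cdot \frac{1296}{9150625}\right) \left(-488\right) = \left(2 + \frac{5184}{9150625}\right) \left(-488\right) = \frac{18306434}{9150625} \left(-488\right) = - \frac{8933539792}{9150625}$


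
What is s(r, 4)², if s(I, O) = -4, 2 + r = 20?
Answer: 16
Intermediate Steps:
r = 18 (r = -2 + 20 = 18)
s(r, 4)² = (-4)² = 16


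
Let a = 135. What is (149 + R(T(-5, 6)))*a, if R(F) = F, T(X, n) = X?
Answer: 19440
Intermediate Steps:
(149 + R(T(-5, 6)))*a = (149 - 5)*135 = 144*135 = 19440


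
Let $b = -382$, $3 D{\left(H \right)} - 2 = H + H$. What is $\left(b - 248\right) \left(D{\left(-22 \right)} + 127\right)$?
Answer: $-71190$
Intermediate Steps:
$D{\left(H \right)} = \frac{2}{3} + \frac{2 H}{3}$ ($D{\left(H \right)} = \frac{2}{3} + \frac{H + H}{3} = \frac{2}{3} + \frac{2 H}{3}$)
$\left(b - 248\right) \left(D{\left(-22 \right)} + 127\right) = \left(-382 - 248\right) \left(\left(\frac{2}{3} + \frac{2}{3} \left(-22\right)\right) + 127\right) = - 630 \left(\left(\frac{2}{3} - \frac{44}{3}\right) + 127\right) = - 630 \left(-14 + 127\right) = \left(-630\right) 113 = -71190$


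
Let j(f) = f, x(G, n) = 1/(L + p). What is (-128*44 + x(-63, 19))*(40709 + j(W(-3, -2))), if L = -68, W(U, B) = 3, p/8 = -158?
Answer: -76353574850/333 ≈ -2.2929e+8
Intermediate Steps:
p = -1264 (p = 8*(-158) = -1264)
x(G, n) = -1/1332 (x(G, n) = 1/(-68 - 1264) = 1/(-1332) = -1/1332)
(-128*44 + x(-63, 19))*(40709 + j(W(-3, -2))) = (-128*44 - 1/1332)*(40709 + 3) = (-5632 - 1/1332)*40712 = -7501825/1332*40712 = -76353574850/333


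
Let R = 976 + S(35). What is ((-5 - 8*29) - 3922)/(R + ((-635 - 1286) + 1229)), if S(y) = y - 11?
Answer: -4159/308 ≈ -13.503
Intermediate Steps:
S(y) = -11 + y
R = 1000 (R = 976 + (-11 + 35) = 976 + 24 = 1000)
((-5 - 8*29) - 3922)/(R + ((-635 - 1286) + 1229)) = ((-5 - 8*29) - 3922)/(1000 + ((-635 - 1286) + 1229)) = ((-5 - 232) - 3922)/(1000 + (-1921 + 1229)) = (-237 - 3922)/(1000 - 692) = -4159/308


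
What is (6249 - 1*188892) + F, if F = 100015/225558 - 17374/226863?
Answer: -148348621898063/812234358 ≈ -1.8264e+5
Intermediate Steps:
F = 297950131/812234358 (F = 100015*(1/225558) - 17374*1/226863 = 100015/225558 - 2482/32409 = 297950131/812234358 ≈ 0.36683)
(6249 - 1*188892) + F = (6249 - 1*188892) + 297950131/812234358 = (6249 - 188892) + 297950131/812234358 = -182643 + 297950131/812234358 = -148348621898063/812234358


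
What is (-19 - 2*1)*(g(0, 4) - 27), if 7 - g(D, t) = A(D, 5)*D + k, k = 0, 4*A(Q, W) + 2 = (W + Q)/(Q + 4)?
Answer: 420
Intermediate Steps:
A(Q, W) = -½ + (Q + W)/(4*(4 + Q)) (A(Q, W) = -½ + ((W + Q)/(Q + 4))/4 = -½ + ((Q + W)/(4 + Q))/4 = -½ + (Q + W)/(4*(4 + Q)))
g(D, t) = 7 - D*(-3 - D)/(4*(4 + D)) (g(D, t) = 7 - (((-8 + 5 - D)/(4*(4 + D)))*D + 0) = 7 - (((-3 - D)/(4*(4 + D)))*D + 0) = 7 - (D*(-3 - D)/(4*(4 + D)) + 0) = 7 - D*(-3 - D)/(4*(4 + D)))
(-19 - 2*1)*(g(0, 4) - 27) = (-19 - 2*1)*((112 + 0² + 31*0)/(4*(4 + 0)) - 27) = (-19 - 2)*((¼)*(112 + 0 + 0)/4 - 27) = -21*((¼)*(¼)*112 - 27) = -21*(7 - 27) = -21*(-20) = 420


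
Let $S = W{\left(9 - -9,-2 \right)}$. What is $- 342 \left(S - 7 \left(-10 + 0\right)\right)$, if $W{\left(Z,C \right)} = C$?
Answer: $-23256$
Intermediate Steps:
$S = -2$
$- 342 \left(S - 7 \left(-10 + 0\right)\right) = - 342 \left(-2 - 7 \left(-10 + 0\right)\right) = - 342 \left(-2 - -70\right) = - 342 \left(-2 + 70\right) = \left(-342\right) 68 = -23256$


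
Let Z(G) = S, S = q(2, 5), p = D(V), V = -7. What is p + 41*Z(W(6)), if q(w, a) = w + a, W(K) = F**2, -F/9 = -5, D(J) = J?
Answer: 280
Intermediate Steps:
F = 45 (F = -9*(-5) = 45)
p = -7
W(K) = 2025 (W(K) = 45**2 = 2025)
q(w, a) = a + w
S = 7 (S = 5 + 2 = 7)
Z(G) = 7
p + 41*Z(W(6)) = -7 + 41*7 = -7 + 287 = 280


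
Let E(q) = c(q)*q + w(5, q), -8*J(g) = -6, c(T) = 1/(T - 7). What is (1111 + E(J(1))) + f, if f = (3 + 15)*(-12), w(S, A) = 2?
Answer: 22422/25 ≈ 896.88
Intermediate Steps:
c(T) = 1/(-7 + T)
J(g) = ¾ (J(g) = -⅛*(-6) = ¾)
E(q) = 2 + q/(-7 + q) (E(q) = q/(-7 + q) + 2 = 2 + q/(-7 + q))
f = -216 (f = 18*(-12) = -216)
(1111 + E(J(1))) + f = (1111 + (-14 + 3*(¾))/(-7 + ¾)) - 216 = (1111 + (-14 + 9/4)/(-25/4)) - 216 = (1111 - 4/25*(-47/4)) - 216 = (1111 + 47/25) - 216 = 27822/25 - 216 = 22422/25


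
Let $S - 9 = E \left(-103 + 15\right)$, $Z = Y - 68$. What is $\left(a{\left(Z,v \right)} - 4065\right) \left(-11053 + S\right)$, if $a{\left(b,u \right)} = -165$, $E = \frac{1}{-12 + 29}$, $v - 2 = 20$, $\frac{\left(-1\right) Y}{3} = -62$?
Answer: $\frac{794546280}{17} \approx 4.6738 \cdot 10^{7}$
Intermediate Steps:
$Y = 186$ ($Y = \left(-3\right) \left(-62\right) = 186$)
$v = 22$ ($v = 2 + 20 = 22$)
$E = \frac{1}{17} \approx 0.058824$
$Z = 118$ ($Z = 186 - 68 = 118$)
$S = \frac{65}{17}$ ($S = 9 + \frac{-103 + 15}{17} = 9 + \frac{1}{17} \left(-88\right) = 9 - \frac{88}{17} = \frac{65}{17} \approx 3.8235$)
$\left(a{\left(Z,v \right)} - 4065\right) \left(-11053 + S\right) = \left(-165 - 4065\right) \left(-11053 + \frac{65}{17}\right) = \left(-4230\right) \left(- \frac{187836}{17}\right) = \frac{794546280}{17}$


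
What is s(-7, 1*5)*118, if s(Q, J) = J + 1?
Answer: 708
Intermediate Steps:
s(Q, J) = 1 + J
s(-7, 1*5)*118 = (1 + 1*5)*118 = (1 + 5)*118 = 6*118 = 708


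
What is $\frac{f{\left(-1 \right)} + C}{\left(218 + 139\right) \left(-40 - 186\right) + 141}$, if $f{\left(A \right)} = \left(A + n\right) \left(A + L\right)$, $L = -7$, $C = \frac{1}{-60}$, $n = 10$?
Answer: $\frac{4321}{4832460} \approx 0.00089416$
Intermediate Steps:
$C = - \frac{1}{60} \approx -0.016667$
$f{\left(A \right)} = \left(-7 + A\right) \left(10 + A\right)$ ($f{\left(A \right)} = \left(A + 10\right) \left(A - 7\right) = \left(10 + A\right) \left(-7 + A\right) = \left(-7 + A\right) \left(10 + A\right)$)
$\frac{f{\left(-1 \right)} + C}{\left(218 + 139\right) \left(-40 - 186\right) + 141} = \frac{\left(-70 + \left(-1\right)^{2} + 3 \left(-1\right)\right) - \frac{1}{60}}{\left(218 + 139\right) \left(-40 - 186\right) + 141} = \frac{\left(-70 + 1 - 3\right) - \frac{1}{60}}{357 \left(-226\right) + 141} = \frac{-72 - \frac{1}{60}}{-80682 + 141} = - \frac{4321}{60 \left(-80541\right)} = \left(- \frac{4321}{60}\right) \left(- \frac{1}{80541}\right) = \frac{4321}{4832460}$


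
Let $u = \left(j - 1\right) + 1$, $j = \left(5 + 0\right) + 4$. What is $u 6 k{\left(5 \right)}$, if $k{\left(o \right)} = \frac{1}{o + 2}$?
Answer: $\frac{54}{7} \approx 7.7143$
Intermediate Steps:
$j = 9$ ($j = 5 + 4 = 9$)
$k{\left(o \right)} = \frac{1}{2 + o}$
$u = 9$ ($u = \left(9 - 1\right) + 1 = 8 + 1 = 9$)
$u 6 k{\left(5 \right)} = \frac{9 \cdot 6}{2 + 5} = \frac{54}{7}$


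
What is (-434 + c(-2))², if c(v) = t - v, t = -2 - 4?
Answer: 191844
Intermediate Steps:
t = -6
c(v) = -6 - v
(-434 + c(-2))² = (-434 + (-6 - 1*(-2)))² = (-434 + (-6 + 2))² = (-434 - 4)² = (-438)² = 191844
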